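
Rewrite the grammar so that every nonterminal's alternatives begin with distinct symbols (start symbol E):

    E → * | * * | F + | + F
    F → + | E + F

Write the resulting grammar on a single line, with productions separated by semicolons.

E has alternatives sharing prefix '*': factor to E → * E' with E' → ε | *.

E → F + | + F | * E'; F → + | E + F; E' → ε | *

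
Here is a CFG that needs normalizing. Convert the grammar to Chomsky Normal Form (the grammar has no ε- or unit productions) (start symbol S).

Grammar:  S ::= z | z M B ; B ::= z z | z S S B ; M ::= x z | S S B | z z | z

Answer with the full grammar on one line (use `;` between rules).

S ::= z | X1 Y1; B ::= X1 X1 | X1 Y2; M ::= X2 X1 | S Y4 | X1 X1 | z; X1 ::= z; X2 ::= x; Y1 ::= M B; Y2 ::= S Y3; Y3 ::= S B; Y4 ::= S B

Introduce a nonterminal for each terminal appearing in a rule of length ≥ 2: X1 → z, X2 → x.
Binarize each right-hand side of length ≥ 3 by chaining fresh nonterminals (Y1, Y2, …): affected rules were S → X1 M B; B → X1 S S B; M → S S B.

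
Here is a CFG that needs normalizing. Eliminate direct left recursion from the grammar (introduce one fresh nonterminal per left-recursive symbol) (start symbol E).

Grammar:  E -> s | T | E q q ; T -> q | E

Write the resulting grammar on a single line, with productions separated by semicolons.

Left recursion appears on E.
For E: α = {q q}, β = {s, T}. Rewrite as E → β E' and E' → α E' | ε.

E -> s E' | T E'; T -> q | E; E' -> q q E' | ε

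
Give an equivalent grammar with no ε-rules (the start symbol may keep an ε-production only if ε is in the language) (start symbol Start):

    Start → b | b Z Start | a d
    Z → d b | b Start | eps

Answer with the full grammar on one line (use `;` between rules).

Start → b | b Z Start | b Start | a d; Z → d b | b Start

The nullable symbols are {Z}.
ε ∉ L(G), so no ε-production is kept.
Add the nullable-subset variants: Start → b Z Start gives b Z Start | b Start.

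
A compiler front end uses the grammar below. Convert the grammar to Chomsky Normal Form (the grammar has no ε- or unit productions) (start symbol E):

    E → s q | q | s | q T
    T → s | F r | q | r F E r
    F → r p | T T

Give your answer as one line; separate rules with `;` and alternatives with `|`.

E → X1 X2 | q | s | X2 T; T → s | F X3 | q | X3 Y1; F → X3 X4 | T T; X1 → s; X2 → q; X3 → r; X4 → p; Y1 → F Y2; Y2 → E X3

Introduce a nonterminal for each terminal appearing in a rule of length ≥ 2: X1 → s, X2 → q, X3 → r, X4 → p.
Binarize each right-hand side of length ≥ 3 by chaining fresh nonterminals (Y1, Y2, …): affected rules were T → X3 F E X3.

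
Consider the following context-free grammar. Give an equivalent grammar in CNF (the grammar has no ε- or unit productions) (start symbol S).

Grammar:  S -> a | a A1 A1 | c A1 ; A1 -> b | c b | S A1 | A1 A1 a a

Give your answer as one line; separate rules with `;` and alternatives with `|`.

S -> a | X1 Y1 | X2 A1; A1 -> b | X2 X3 | S A1 | A1 Y2; X1 -> a; X2 -> c; X3 -> b; Y1 -> A1 A1; Y2 -> A1 Y3; Y3 -> X1 X1

Introduce a nonterminal for each terminal appearing in a rule of length ≥ 2: X1 → a, X2 → c, X3 → b.
Binarize each right-hand side of length ≥ 3 by chaining fresh nonterminals (Y1, Y2, …): affected rules were S → X1 A1 A1; A1 → A1 A1 X1 X1.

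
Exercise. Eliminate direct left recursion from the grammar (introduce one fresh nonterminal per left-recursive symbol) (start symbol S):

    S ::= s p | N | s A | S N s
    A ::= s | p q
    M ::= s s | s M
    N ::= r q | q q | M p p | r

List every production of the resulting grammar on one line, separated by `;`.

S ::= s p S' | N S' | s A S'; A ::= s | p q; M ::= s s | s M; N ::= r q | q q | M p p | r; S' ::= N s S' | ε

Directly left-recursive nonterminal: S.
For S: α = {N s}, β = {s p, N, s A}. Rewrite as S → β S' and S' → α S' | ε.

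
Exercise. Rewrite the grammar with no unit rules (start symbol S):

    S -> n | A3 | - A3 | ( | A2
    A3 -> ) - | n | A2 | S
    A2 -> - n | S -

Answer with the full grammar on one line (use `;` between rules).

Unit pairs: A3 ⇒* {A2, S}; S ⇒* {A2, A3}.
Replace each nonterminal's rules with the union of the non-unit rules of every nonterminal it unit-derives.

S -> - n | S - | n | - A3 | ( | ) -; A3 -> - n | S - | n | - A3 | ( | ) -; A2 -> - n | S -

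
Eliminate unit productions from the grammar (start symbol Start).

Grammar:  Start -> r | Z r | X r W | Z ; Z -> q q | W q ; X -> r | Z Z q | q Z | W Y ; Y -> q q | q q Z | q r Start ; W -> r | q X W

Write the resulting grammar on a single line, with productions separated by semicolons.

Unit pairs: Start ⇒* {Z}.
For each unit pair (A, B), copy every non-unit production of B to A, then drop all unit productions.

Start -> q q | W q | r | Z r | X r W; Z -> q q | W q; X -> r | Z Z q | q Z | W Y; Y -> q q | q q Z | q r Start; W -> r | q X W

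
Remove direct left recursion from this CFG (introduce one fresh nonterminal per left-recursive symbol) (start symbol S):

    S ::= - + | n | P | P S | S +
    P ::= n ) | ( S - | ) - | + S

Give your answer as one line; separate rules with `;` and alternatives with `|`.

S ::= - + S' | n S' | P S' | P S S'; P ::= n ) | ( S - | ) - | + S; S' ::= + S' | ε

Left recursion appears on S.
For S: α = {+}, β = {- +, n, P, P S}. Rewrite as S → β S' and S' → α S' | ε.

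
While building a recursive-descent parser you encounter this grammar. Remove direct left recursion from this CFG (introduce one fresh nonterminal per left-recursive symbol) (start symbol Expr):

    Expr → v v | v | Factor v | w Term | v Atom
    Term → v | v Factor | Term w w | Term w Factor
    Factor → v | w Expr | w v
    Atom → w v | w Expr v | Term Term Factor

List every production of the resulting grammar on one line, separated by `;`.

Left recursion appears on Term.
For Term: α = {w w, w Factor}, β = {v, v Factor}. Rewrite as Term → β Term1 and Term1 → α Term1 | ε.

Expr → v v | v | Factor v | w Term | v Atom; Term → v Term1 | v Factor Term1; Factor → v | w Expr | w v; Atom → w v | w Expr v | Term Term Factor; Term1 → w w Term1 | w Factor Term1 | ε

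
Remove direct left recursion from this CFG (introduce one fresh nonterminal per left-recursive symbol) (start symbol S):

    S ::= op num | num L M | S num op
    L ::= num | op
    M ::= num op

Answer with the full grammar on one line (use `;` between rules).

S ::= op num S' | num L M S'; L ::= num | op; M ::= num op; S' ::= num op S' | ε

Directly left-recursive nonterminal: S.
For S: α = {num op}, β = {op num, num L M}. Rewrite as S → β S' and S' → α S' | ε.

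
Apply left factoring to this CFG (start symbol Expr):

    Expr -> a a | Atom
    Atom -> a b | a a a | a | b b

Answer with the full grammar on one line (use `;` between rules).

Atom has alternatives sharing prefix 'a': factor to Atom → a Atom1 with Atom1 → b | a a | ε.

Expr -> a a | Atom; Atom -> b b | a Atom1; Atom1 -> b | a a | ε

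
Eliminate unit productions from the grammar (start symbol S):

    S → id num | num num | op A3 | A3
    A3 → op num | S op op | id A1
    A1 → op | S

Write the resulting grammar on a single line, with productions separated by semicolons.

S → id num | num num | op A3 | op num | S op op | id A1; A3 → op num | S op op | id A1; A1 → op | id num | num num | op A3 | op num | S op op | id A1

Unit pairs: A1 ⇒* {A3, S}; S ⇒* {A3}.
For each unit pair (A, B), copy every non-unit production of B to A, then drop all unit productions.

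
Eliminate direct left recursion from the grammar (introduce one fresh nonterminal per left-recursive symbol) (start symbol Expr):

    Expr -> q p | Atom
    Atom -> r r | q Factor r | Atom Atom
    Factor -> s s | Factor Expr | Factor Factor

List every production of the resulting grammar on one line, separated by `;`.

Directly left-recursive nonterminals: Atom, Factor.
For Atom: α = {Atom}, β = {r r, q Factor r}. Rewrite as Atom → β Atom1 and Atom1 → α Atom1 | ε.
For Factor: α = {Expr, Factor}, β = {s s}. Rewrite as Factor → β Factor1 and Factor1 → α Factor1 | ε.

Expr -> q p | Atom; Atom -> r r Atom1 | q Factor r Atom1; Factor -> s s Factor1; Atom1 -> Atom Atom1 | ε; Factor1 -> Expr Factor1 | Factor Factor1 | ε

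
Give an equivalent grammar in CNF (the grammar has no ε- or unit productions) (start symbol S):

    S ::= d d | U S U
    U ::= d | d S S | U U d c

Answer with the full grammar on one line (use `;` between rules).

Introduce a nonterminal for each terminal appearing in a rule of length ≥ 2: X1 → d, X2 → c.
Binarize each right-hand side of length ≥ 3 by chaining fresh nonterminals (Y1, Y2, …): affected rules were S → U S U; U → X1 S S; U → U U X1 X2.

S ::= X1 X1 | U Y1; U ::= d | X1 Y2 | U Y3; X1 ::= d; X2 ::= c; Y1 ::= S U; Y2 ::= S S; Y3 ::= U Y4; Y4 ::= X1 X2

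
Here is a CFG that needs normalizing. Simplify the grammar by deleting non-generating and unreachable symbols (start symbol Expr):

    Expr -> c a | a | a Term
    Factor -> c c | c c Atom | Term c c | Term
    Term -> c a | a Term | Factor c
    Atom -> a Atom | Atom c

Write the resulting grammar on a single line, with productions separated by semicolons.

Expr -> c a | a | a Term; Factor -> c c | Term c c | Term; Term -> c a | a Term | Factor c

Generating nonterminals: {Expr, Factor, Term}.
Reachable from Expr after that: {Expr, Factor, Term}.
Removed useless symbols: {Atom} and every production mentioning them.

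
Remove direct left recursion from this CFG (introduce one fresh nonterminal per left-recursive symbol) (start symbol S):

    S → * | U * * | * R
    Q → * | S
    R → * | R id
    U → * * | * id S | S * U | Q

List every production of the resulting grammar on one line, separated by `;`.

S → * | U * * | * R; Q → * | S; R → * R'; U → * * | * id S | S * U | Q; R' → id R' | ε

Left recursion appears on R.
For R: α = {id}, β = {*}. Rewrite as R → β R' and R' → α R' | ε.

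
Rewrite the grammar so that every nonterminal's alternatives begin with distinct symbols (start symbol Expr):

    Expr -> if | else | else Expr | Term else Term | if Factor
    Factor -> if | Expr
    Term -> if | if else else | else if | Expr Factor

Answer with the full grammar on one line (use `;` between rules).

Expr -> Term else Term | if Expr1 | else Expr2; Factor -> if | Expr; Term -> else if | Expr Factor | if Term1; Expr1 -> ε | Factor; Expr2 -> ε | Expr; Term1 -> ε | else else

Expr has alternatives sharing prefix 'if': factor to Expr → if Expr1 with Expr1 → ε | Factor.
Expr has alternatives sharing prefix 'else': factor to Expr → else Expr2 with Expr2 → ε | Expr.
Term has alternatives sharing prefix 'if': factor to Term → if Term1 with Term1 → ε | else else.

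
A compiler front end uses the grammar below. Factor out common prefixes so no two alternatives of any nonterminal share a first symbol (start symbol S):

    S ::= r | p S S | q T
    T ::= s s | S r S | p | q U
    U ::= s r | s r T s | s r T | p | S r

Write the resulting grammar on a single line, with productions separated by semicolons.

S ::= r | p S S | q T; T ::= s s | S r S | p | q U; U ::= p | S r | s r U'; U' ::= epsilon | T U''; U'' ::= s | epsilon

U has alternatives sharing prefix 's r': factor to U → s r U' with U' → ε | T s | T.
U' has alternatives sharing prefix 'T': factor to U' → T U'' with U'' → s | ε.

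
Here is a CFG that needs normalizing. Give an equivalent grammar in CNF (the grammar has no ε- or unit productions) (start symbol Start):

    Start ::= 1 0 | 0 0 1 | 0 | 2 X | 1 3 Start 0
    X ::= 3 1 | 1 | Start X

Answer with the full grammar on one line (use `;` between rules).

Introduce a nonterminal for each terminal appearing in a rule of length ≥ 2: X1 → 1, X2 → 0, X3 → 2, X4 → 3.
Binarize each right-hand side of length ≥ 3 by chaining fresh nonterminals (Y1, Y2, …): affected rules were Start → X2 X2 X1; Start → X1 X4 Start X2.

Start ::= X1 X2 | X2 Y1 | 0 | X3 X | X1 Y2; X ::= X4 X1 | 1 | Start X; X1 ::= 1; X2 ::= 0; X3 ::= 2; X4 ::= 3; Y1 ::= X2 X1; Y2 ::= X4 Y3; Y3 ::= Start X2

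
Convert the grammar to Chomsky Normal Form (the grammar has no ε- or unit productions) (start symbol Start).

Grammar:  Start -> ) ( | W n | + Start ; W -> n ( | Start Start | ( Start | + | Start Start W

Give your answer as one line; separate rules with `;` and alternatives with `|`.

Start -> X1 X2 | W X3 | X4 Start; W -> X3 X2 | Start Start | X2 Start | + | Start Y1; X1 -> ); X2 -> (; X3 -> n; X4 -> +; Y1 -> Start W

Introduce a nonterminal for each terminal appearing in a rule of length ≥ 2: X1 → ), X2 → (, X3 → n, X4 → +.
Binarize each right-hand side of length ≥ 3 by chaining fresh nonterminals (Y1, Y2, …): affected rules were W → Start Start W.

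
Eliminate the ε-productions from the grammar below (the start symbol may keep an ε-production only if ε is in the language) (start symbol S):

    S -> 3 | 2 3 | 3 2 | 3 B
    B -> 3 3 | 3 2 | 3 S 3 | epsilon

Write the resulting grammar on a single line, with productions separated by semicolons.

Nullable set = {B}.
ε ∉ L(G), so no ε-production is kept.

S -> 3 | 2 3 | 3 2 | 3 B; B -> 3 3 | 3 2 | 3 S 3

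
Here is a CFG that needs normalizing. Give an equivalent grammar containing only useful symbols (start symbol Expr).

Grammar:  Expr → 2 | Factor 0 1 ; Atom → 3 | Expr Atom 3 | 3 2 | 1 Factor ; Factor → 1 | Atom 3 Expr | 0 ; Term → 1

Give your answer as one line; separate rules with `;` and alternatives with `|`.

Expr → 2 | Factor 0 1; Atom → 3 | Expr Atom 3 | 3 2 | 1 Factor; Factor → 1 | Atom 3 Expr | 0

Generating nonterminals: {Atom, Expr, Factor, Term}.
Reachable from Expr after that: {Atom, Expr, Factor}.
Removed useless symbols: {Term} and every production mentioning them.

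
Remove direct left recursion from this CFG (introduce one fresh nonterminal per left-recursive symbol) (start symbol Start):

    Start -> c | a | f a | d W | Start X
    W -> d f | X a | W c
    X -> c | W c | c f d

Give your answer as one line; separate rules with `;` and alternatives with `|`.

Start -> c Start1 | a Start1 | f a Start1 | d W Start1; W -> d f W1 | X a W1; X -> c | W c | c f d; Start1 -> X Start1 | ε; W1 -> c W1 | ε

Left recursion appears on Start, W.
For Start: α = {X}, β = {c, a, f a, d W}. Rewrite as Start → β Start1 and Start1 → α Start1 | ε.
For W: α = {c}, β = {d f, X a}. Rewrite as W → β W1 and W1 → α W1 | ε.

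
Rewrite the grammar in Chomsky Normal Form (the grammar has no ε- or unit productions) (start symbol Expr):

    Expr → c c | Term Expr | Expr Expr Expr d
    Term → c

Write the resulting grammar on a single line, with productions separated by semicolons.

Expr → X1 X1 | Term Expr | Expr Y1; Term → c; X1 → c; X2 → d; Y1 → Expr Y2; Y2 → Expr X2

Introduce a nonterminal for each terminal appearing in a rule of length ≥ 2: X1 → c, X2 → d.
Binarize each right-hand side of length ≥ 3 by chaining fresh nonterminals (Y1, Y2, …): affected rules were Expr → Expr Expr Expr X2.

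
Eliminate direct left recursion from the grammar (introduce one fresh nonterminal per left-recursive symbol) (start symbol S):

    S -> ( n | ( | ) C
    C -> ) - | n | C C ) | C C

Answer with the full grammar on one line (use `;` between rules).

S -> ( n | ( | ) C; C -> ) - C' | n C'; C' -> C ) C' | C C' | ε

Left recursion appears on C.
For C: α = {C ), C}, β = {) -, n}. Rewrite as C → β C' and C' → α C' | ε.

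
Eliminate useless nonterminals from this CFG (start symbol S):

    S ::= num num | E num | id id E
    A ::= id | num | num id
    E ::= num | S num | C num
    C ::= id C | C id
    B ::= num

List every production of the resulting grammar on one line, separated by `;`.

Generating nonterminals: {A, B, E, S}.
Reachable from S after that: {E, S}.
Removed useless symbols: {A, B, C} and every production mentioning them.

S ::= num num | E num | id id E; E ::= num | S num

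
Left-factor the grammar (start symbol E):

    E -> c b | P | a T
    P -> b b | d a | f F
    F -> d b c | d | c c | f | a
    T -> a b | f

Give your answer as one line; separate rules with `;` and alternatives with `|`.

F has alternatives sharing prefix 'd': factor to F → d F' with F' → b c | ε.

E -> c b | P | a T; P -> b b | d a | f F; F -> c c | f | a | d F'; T -> a b | f; F' -> b c | ε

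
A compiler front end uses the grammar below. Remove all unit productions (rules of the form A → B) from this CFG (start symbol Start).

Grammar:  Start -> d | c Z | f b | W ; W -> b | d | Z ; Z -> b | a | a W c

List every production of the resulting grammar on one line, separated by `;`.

Unit pairs: Start ⇒* {W, Z}; W ⇒* {Z}.
Replace each nonterminal's rules with the union of the non-unit rules of every nonterminal it unit-derives.

Start -> b | a | a W c | d | c Z | f b; W -> b | a | a W c | d; Z -> b | a | a W c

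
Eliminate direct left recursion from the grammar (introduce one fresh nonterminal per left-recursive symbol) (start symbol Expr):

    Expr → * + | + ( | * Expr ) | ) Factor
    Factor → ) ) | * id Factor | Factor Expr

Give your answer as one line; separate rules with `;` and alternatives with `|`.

Left recursion appears on Factor.
For Factor: α = {Expr}, β = {) ), * id Factor}. Rewrite as Factor → β Factor1 and Factor1 → α Factor1 | ε.

Expr → * + | + ( | * Expr ) | ) Factor; Factor → ) ) Factor1 | * id Factor Factor1; Factor1 → Expr Factor1 | ε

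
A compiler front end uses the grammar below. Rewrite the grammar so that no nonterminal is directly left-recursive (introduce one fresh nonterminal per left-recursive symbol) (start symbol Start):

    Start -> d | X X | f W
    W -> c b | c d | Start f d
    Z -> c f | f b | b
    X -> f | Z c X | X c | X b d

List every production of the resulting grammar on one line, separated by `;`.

Left recursion appears on X.
For X: α = {c, b d}, β = {f, Z c X}. Rewrite as X → β X1 and X1 → α X1 | ε.

Start -> d | X X | f W; W -> c b | c d | Start f d; Z -> c f | f b | b; X -> f X1 | Z c X X1; X1 -> c X1 | b d X1 | ε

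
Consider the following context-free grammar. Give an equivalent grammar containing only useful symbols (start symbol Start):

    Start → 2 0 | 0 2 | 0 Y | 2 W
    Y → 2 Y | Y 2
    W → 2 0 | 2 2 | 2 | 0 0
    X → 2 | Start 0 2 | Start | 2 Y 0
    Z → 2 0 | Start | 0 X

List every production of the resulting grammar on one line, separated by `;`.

Start → 2 0 | 0 2 | 2 W; W → 2 0 | 2 2 | 2 | 0 0

Generating nonterminals: {Start, W, X, Z}.
Reachable from Start after that: {Start, W}.
Removed useless symbols: {X, Y, Z} and every production mentioning them.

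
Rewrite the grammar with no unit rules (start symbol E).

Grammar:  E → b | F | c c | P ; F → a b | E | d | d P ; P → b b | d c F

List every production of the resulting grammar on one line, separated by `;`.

E → b | c c | a b | d | d P | b b | d c F; F → b | c c | a b | d | d P | b b | d c F; P → b b | d c F

Unit pairs: E ⇒* {F, P}; F ⇒* {E, P}.
For every A with A ⇒* B via unit rules, add B's non-unit alternatives to A; then delete every rule of the form X → Y.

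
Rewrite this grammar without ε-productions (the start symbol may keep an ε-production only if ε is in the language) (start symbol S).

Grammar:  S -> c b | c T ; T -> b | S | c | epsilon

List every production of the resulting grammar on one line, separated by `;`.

S -> c b | c T | c; T -> b | S | c

Nullable set = {T}.
ε ∉ L(G), so no ε-production is kept.
Add the nullable-subset variants: S → c T gives c T | c.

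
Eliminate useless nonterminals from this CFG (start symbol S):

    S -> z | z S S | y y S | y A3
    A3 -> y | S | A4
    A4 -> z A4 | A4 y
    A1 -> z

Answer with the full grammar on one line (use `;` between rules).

S -> z | z S S | y y S | y A3; A3 -> y | S

Generating nonterminals: {A1, A3, S}.
Reachable from S after that: {A3, S}.
Removed useless symbols: {A1, A4} and every production mentioning them.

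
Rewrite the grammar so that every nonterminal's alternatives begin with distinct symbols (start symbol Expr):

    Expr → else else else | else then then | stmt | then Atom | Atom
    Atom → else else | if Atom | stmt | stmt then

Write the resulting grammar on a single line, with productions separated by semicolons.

Expr has alternatives sharing prefix 'else': factor to Expr → else Expr1 with Expr1 → else else | then then.
Atom has alternatives sharing prefix 'stmt': factor to Atom → stmt Atom1 with Atom1 → ε | then.

Expr → stmt | then Atom | Atom | else Expr1; Atom → else else | if Atom | stmt Atom1; Expr1 → else else | then then; Atom1 → ε | then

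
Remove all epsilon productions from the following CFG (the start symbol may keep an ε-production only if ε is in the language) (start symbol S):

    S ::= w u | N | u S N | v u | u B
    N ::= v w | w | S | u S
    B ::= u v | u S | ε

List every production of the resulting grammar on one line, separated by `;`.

The nullable symbols are {B}.
ε ∉ L(G), so no ε-production is kept.
Expand every rule over subsets of its nullable positions: S → u B gives u B | u.

S ::= w u | N | u S N | v u | u B | u; N ::= v w | w | S | u S; B ::= u v | u S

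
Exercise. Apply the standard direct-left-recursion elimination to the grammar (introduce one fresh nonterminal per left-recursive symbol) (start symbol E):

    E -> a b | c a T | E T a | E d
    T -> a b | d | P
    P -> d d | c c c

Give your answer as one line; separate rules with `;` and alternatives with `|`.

E -> a b E' | c a T E'; T -> a b | d | P; P -> d d | c c c; E' -> T a E' | d E' | ε

Left recursion appears on E.
For E: α = {T a, d}, β = {a b, c a T}. Rewrite as E → β E' and E' → α E' | ε.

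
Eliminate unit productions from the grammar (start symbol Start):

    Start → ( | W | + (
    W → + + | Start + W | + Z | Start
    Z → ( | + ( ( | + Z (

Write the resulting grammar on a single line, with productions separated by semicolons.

Start → ( | + ( | + + | Start + W | + Z; W → ( | + ( | + + | Start + W | + Z; Z → ( | + ( ( | + Z (

Unit pairs: Start ⇒* {W}; W ⇒* {Start}.
Replace each nonterminal's rules with the union of the non-unit rules of every nonterminal it unit-derives.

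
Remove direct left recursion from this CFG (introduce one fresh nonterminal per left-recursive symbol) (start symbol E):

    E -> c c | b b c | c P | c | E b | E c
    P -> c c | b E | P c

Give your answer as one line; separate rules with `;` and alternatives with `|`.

E, P are directly left-recursive.
For E: α = {b, c}, β = {c c, b b c, c P, c}. Rewrite as E → β E' and E' → α E' | ε.
For P: α = {c}, β = {c c, b E}. Rewrite as P → β P' and P' → α P' | ε.

E -> c c E' | b b c E' | c P E' | c E'; P -> c c P' | b E P'; E' -> b E' | c E' | eps; P' -> c P' | eps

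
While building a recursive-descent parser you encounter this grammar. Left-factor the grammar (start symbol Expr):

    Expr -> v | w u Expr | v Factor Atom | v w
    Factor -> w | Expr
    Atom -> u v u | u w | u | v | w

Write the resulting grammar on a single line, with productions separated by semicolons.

Expr has alternatives sharing prefix 'v': factor to Expr → v Expr1 with Expr1 → ε | Factor Atom | w.
Atom has alternatives sharing prefix 'u': factor to Atom → u Atom1 with Atom1 → v u | w | ε.

Expr -> w u Expr | v Expr1; Factor -> w | Expr; Atom -> v | w | u Atom1; Expr1 -> epsilon | Factor Atom | w; Atom1 -> v u | w | epsilon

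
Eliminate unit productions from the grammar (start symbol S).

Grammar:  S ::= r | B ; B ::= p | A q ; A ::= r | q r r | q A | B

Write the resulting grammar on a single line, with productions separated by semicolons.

Unit pairs: A ⇒* {B}; S ⇒* {B}.
Replace each nonterminal's rules with the union of the non-unit rules of every nonterminal it unit-derives.

S ::= p | A q | r; B ::= p | A q; A ::= p | A q | r | q r r | q A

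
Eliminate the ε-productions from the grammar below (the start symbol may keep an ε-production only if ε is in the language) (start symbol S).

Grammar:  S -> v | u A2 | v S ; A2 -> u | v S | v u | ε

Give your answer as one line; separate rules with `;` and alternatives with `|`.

Nullable nonterminals: {A2}.
ε ∉ L(G), so no ε-production is kept.
For each production, add variants omitting each subset of nullable occurrences: S → u A2 gives u A2 | u.

S -> v | u A2 | u | v S; A2 -> u | v S | v u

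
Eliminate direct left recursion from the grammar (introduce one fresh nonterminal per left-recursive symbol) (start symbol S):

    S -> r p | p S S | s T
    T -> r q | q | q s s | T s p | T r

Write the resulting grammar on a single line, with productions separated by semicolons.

S -> r p | p S S | s T; T -> r q T' | q T' | q s s T'; T' -> s p T' | r T' | ε

Left recursion appears on T.
For T: α = {s p, r}, β = {r q, q, q s s}. Rewrite as T → β T' and T' → α T' | ε.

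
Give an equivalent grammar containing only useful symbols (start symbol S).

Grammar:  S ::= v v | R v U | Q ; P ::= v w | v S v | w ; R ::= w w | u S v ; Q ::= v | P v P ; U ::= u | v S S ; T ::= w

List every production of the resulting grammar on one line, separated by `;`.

Generating nonterminals: {P, Q, R, S, T, U}.
Reachable from S after that: {P, Q, R, S, U}.
Removed useless symbols: {T} and every production mentioning them.

S ::= v v | R v U | Q; P ::= v w | v S v | w; R ::= w w | u S v; Q ::= v | P v P; U ::= u | v S S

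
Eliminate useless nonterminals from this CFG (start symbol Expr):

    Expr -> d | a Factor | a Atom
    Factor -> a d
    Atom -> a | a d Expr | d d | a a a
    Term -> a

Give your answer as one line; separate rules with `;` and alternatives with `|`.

Generating nonterminals: {Atom, Expr, Factor, Term}.
Reachable from Expr after that: {Atom, Expr, Factor}.
Removed useless symbols: {Term} and every production mentioning them.

Expr -> d | a Factor | a Atom; Factor -> a d; Atom -> a | a d Expr | d d | a a a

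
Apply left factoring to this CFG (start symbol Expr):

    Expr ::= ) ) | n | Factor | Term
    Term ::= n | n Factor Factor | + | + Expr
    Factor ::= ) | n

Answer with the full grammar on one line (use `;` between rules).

Term has alternatives sharing prefix 'n': factor to Term → n Term1 with Term1 → ε | Factor Factor.
Term has alternatives sharing prefix '+': factor to Term → + Term2 with Term2 → ε | Expr.

Expr ::= ) ) | n | Factor | Term; Term ::= n Term1 | + Term2; Factor ::= ) | n; Term1 ::= eps | Factor Factor; Term2 ::= eps | Expr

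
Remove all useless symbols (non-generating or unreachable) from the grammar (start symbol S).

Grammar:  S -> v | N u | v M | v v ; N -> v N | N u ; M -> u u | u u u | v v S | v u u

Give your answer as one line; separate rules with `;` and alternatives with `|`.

S -> v | v M | v v; M -> u u | u u u | v v S | v u u

Generating nonterminals: {M, S}.
Reachable from S after that: {M, S}.
Removed useless symbols: {N} and every production mentioning them.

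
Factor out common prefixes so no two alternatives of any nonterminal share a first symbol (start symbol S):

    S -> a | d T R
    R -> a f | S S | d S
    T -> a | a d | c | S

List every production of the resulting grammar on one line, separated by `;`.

S -> a | d T R; R -> a f | S S | d S; T -> c | S | a T'; T' -> ε | d

T has alternatives sharing prefix 'a': factor to T → a T' with T' → ε | d.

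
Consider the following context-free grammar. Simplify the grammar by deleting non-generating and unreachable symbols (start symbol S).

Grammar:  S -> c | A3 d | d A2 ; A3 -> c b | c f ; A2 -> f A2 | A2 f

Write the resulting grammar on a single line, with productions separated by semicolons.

Generating nonterminals: {A3, S}.
Reachable from S after that: {A3, S}.
Removed useless symbols: {A2} and every production mentioning them.

S -> c | A3 d; A3 -> c b | c f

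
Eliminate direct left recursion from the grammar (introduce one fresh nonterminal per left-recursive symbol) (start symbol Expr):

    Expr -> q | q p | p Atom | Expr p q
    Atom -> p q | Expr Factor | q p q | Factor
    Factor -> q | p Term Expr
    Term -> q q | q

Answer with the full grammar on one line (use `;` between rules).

Expr -> q Expr1 | q p Expr1 | p Atom Expr1; Atom -> p q | Expr Factor | q p q | Factor; Factor -> q | p Term Expr; Term -> q q | q; Expr1 -> p q Expr1 | ε

Directly left-recursive nonterminal: Expr.
For Expr: α = {p q}, β = {q, q p, p Atom}. Rewrite as Expr → β Expr1 and Expr1 → α Expr1 | ε.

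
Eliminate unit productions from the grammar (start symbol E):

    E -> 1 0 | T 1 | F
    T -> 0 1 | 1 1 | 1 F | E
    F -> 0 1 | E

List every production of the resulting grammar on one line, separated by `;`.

E -> 1 0 | T 1 | 0 1; T -> 1 0 | T 1 | 0 1 | 1 1 | 1 F; F -> 1 0 | T 1 | 0 1

Unit pairs: E ⇒* {F}; F ⇒* {E}; T ⇒* {E, F}.
Replace each nonterminal's rules with the union of the non-unit rules of every nonterminal it unit-derives.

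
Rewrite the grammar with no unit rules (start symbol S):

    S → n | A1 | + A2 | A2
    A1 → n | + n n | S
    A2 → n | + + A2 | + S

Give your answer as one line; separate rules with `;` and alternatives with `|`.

Unit pairs: A1 ⇒* {A2, S}; S ⇒* {A1, A2}.
Replace each nonterminal's rules with the union of the non-unit rules of every nonterminal it unit-derives.

S → n | + + A2 | + S | + n n | + A2; A1 → n | + + A2 | + S | + n n | + A2; A2 → n | + + A2 | + S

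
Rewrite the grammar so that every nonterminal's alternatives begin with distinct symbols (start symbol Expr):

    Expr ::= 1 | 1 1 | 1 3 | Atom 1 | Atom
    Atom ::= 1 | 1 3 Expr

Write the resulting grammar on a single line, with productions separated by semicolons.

Expr ::= 1 Expr1 | Atom Expr2; Atom ::= 1 Atom1; Expr1 ::= ε | 1 | 3; Expr2 ::= 1 | ε; Atom1 ::= ε | 3 Expr

Expr has alternatives sharing prefix '1': factor to Expr → 1 Expr1 with Expr1 → ε | 1 | 3.
Expr has alternatives sharing prefix 'Atom': factor to Expr → Atom Expr2 with Expr2 → 1 | ε.
Atom has alternatives sharing prefix '1': factor to Atom → 1 Atom1 with Atom1 → ε | 3 Expr.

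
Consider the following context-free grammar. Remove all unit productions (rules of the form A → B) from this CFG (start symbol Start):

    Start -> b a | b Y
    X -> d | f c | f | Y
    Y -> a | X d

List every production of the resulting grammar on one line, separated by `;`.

Start -> b a | b Y; X -> d | f c | f | a | X d; Y -> a | X d

Unit pairs: X ⇒* {Y}.
Replace each nonterminal's rules with the union of the non-unit rules of every nonterminal it unit-derives.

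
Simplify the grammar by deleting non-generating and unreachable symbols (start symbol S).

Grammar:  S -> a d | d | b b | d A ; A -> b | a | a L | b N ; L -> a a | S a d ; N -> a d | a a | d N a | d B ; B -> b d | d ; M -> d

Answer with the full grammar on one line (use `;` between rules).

Generating nonterminals: {A, B, L, M, N, S}.
Reachable from S after that: {A, B, L, N, S}.
Removed useless symbols: {M} and every production mentioning them.

S -> a d | d | b b | d A; A -> b | a | a L | b N; L -> a a | S a d; N -> a d | a a | d N a | d B; B -> b d | d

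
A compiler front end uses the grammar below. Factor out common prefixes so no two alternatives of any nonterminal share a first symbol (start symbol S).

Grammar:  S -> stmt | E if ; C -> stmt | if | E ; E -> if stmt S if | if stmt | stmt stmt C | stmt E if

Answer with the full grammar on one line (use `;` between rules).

E has alternatives sharing prefix 'if stmt': factor to E → if stmt E' with E' → S if | ε.
E has alternatives sharing prefix 'stmt': factor to E → stmt E'' with E'' → stmt C | E if.

S -> stmt | E if; C -> stmt | if | E; E -> if stmt E' | stmt E''; E' -> S if | epsilon; E'' -> stmt C | E if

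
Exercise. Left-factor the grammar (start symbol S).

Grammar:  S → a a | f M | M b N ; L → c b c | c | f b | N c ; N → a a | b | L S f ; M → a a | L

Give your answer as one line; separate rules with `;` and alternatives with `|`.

S → a a | f M | M b N; L → f b | N c | c L'; N → a a | b | L S f; M → a a | L; L' → b c | eps

L has alternatives sharing prefix 'c': factor to L → c L' with L' → b c | ε.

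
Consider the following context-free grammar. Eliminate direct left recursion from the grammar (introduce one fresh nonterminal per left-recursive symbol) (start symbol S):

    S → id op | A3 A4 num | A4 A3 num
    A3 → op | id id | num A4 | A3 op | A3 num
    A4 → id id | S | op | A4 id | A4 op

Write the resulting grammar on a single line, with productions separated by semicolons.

S → id op | A3 A4 num | A4 A3 num; A3 → op A3' | id id A3' | num A4 A3'; A4 → id id A4' | S A4' | op A4'; A3' → op A3' | num A3' | ε; A4' → id A4' | op A4' | ε

Left recursion appears on A3, A4.
For A3: α = {op, num}, β = {op, id id, num A4}. Rewrite as A3 → β A3' and A3' → α A3' | ε.
For A4: α = {id, op}, β = {id id, S, op}. Rewrite as A4 → β A4' and A4' → α A4' | ε.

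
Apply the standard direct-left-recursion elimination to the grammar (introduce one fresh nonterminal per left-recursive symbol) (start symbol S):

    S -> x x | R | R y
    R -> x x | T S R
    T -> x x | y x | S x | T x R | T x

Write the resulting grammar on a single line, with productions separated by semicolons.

S -> x x | R | R y; R -> x x | T S R; T -> x x T' | y x T' | S x T'; T' -> x R T' | x T' | ε

Left recursion appears on T.
For T: α = {x R, x}, β = {x x, y x, S x}. Rewrite as T → β T' and T' → α T' | ε.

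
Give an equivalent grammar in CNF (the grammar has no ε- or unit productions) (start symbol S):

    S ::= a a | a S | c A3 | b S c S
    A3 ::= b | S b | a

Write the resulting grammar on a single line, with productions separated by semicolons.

S ::= X1 X1 | X1 S | X2 A3 | X3 Y1; A3 ::= b | S X3 | a; X1 ::= a; X2 ::= c; X3 ::= b; Y1 ::= S Y2; Y2 ::= X2 S

Introduce a nonterminal for each terminal appearing in a rule of length ≥ 2: X1 → a, X2 → c, X3 → b.
Binarize each right-hand side of length ≥ 3 by chaining fresh nonterminals (Y1, Y2, …): affected rules were S → X3 S X2 S.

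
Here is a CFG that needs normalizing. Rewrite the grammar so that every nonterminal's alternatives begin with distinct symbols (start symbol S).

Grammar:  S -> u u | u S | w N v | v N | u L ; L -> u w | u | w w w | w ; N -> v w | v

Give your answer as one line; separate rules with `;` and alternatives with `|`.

S -> w N v | v N | u S'; L -> u L' | w L''; N -> v N'; S' -> u | S | L; L' -> w | ε; L'' -> w w | ε; N' -> w | ε

S has alternatives sharing prefix 'u': factor to S → u S' with S' → u | S | L.
L has alternatives sharing prefix 'u': factor to L → u L' with L' → w | ε.
L has alternatives sharing prefix 'w': factor to L → w L'' with L'' → w w | ε.
N has alternatives sharing prefix 'v': factor to N → v N' with N' → w | ε.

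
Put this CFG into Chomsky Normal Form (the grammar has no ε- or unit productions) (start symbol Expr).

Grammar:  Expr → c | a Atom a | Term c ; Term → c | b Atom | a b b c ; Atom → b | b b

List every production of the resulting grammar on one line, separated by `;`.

Expr → c | X1 Y1 | Term X2; Term → c | X3 Atom | X1 Y2; Atom → b | X3 X3; X1 → a; X2 → c; X3 → b; Y1 → Atom X1; Y2 → X3 Y3; Y3 → X3 X2

Introduce a nonterminal for each terminal appearing in a rule of length ≥ 2: X1 → a, X2 → c, X3 → b.
Binarize each right-hand side of length ≥ 3 by chaining fresh nonterminals (Y1, Y2, …): affected rules were Expr → X1 Atom X1; Term → X1 X3 X3 X2.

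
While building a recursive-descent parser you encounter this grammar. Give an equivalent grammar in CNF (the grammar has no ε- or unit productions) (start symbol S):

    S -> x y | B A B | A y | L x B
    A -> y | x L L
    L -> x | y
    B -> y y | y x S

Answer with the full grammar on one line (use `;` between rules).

Introduce a nonterminal for each terminal appearing in a rule of length ≥ 2: X1 → x, X2 → y.
Binarize each right-hand side of length ≥ 3 by chaining fresh nonterminals (Y1, Y2, …): affected rules were S → B A B; S → L X1 B; A → X1 L L; B → X2 X1 S.

S -> X1 X2 | B Y1 | A X2 | L Y2; A -> y | X1 Y3; L -> x | y; B -> X2 X2 | X2 Y4; X1 -> x; X2 -> y; Y1 -> A B; Y2 -> X1 B; Y3 -> L L; Y4 -> X1 S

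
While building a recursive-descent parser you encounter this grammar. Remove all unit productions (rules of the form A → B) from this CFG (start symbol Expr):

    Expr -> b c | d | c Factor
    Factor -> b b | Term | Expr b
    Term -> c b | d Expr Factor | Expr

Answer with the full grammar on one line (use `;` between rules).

Unit pairs: Factor ⇒* {Expr, Term}; Term ⇒* {Expr}.
Replace each nonterminal's rules with the union of the non-unit rules of every nonterminal it unit-derives.

Expr -> b c | d | c Factor; Factor -> c b | d Expr Factor | b b | Expr b | b c | d | c Factor; Term -> c b | d Expr Factor | b c | d | c Factor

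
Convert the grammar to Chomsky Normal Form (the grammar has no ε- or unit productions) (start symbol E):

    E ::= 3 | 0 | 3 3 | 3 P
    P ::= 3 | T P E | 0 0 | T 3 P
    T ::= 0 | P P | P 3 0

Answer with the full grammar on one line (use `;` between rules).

Introduce a nonterminal for each terminal appearing in a rule of length ≥ 2: X1 → 3, X2 → 0.
Binarize each right-hand side of length ≥ 3 by chaining fresh nonterminals (Y1, Y2, …): affected rules were P → T P E; P → T X1 P; T → P X1 X2.

E ::= 3 | 0 | X1 X1 | X1 P; P ::= 3 | T Y1 | X2 X2 | T Y2; T ::= 0 | P P | P Y3; X1 ::= 3; X2 ::= 0; Y1 ::= P E; Y2 ::= X1 P; Y3 ::= X1 X2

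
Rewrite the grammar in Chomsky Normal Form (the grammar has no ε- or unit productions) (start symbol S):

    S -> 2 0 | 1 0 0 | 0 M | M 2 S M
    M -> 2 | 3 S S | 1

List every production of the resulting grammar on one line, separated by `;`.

Introduce a nonterminal for each terminal appearing in a rule of length ≥ 2: X1 → 2, X2 → 0, X3 → 1, X4 → 3.
Binarize each right-hand side of length ≥ 3 by chaining fresh nonterminals (Y1, Y2, …): affected rules were S → X3 X2 X2; S → M X1 S M; M → X4 S S.

S -> X1 X2 | X3 Y1 | X2 M | M Y2; M -> 2 | X4 Y4 | 1; X1 -> 2; X2 -> 0; X3 -> 1; X4 -> 3; Y1 -> X2 X2; Y2 -> X1 Y3; Y3 -> S M; Y4 -> S S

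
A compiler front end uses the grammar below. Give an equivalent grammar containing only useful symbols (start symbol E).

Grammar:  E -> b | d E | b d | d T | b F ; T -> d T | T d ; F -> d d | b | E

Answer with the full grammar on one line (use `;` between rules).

E -> b | d E | b d | b F; F -> d d | b | E

Generating nonterminals: {E, F}.
Reachable from E after that: {E, F}.
Removed useless symbols: {T} and every production mentioning them.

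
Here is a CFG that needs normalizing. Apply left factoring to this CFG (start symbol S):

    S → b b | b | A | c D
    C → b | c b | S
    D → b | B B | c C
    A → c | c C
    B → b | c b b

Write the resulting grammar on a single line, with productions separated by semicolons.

S → A | c D | b S'; C → b | c b | S; D → b | B B | c C; A → c A'; B → b | c b b; S' → b | ε; A' → ε | C

S has alternatives sharing prefix 'b': factor to S → b S' with S' → b | ε.
A has alternatives sharing prefix 'c': factor to A → c A' with A' → ε | C.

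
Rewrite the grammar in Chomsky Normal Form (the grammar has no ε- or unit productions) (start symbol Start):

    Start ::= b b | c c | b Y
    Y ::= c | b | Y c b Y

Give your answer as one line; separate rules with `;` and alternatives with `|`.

Start ::= X1 X1 | X2 X2 | X1 Y; Y ::= c | b | Y Y1; X1 ::= b; X2 ::= c; Y1 ::= X2 Y2; Y2 ::= X1 Y

Introduce a nonterminal for each terminal appearing in a rule of length ≥ 2: X1 → b, X2 → c.
Binarize each right-hand side of length ≥ 3 by chaining fresh nonterminals (Y1, Y2, …): affected rules were Y → Y X2 X1 Y.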